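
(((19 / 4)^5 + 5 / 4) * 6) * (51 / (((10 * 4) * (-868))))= -21.32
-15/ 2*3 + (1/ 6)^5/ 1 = -174959/ 7776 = -22.50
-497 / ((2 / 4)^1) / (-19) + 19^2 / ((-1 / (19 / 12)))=-118393 / 228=-519.27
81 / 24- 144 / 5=-1017 / 40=-25.42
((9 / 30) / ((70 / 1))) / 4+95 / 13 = 266039 / 36400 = 7.31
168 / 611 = 0.27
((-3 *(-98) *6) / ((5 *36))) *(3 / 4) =147 / 20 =7.35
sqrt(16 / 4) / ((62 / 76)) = 76 / 31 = 2.45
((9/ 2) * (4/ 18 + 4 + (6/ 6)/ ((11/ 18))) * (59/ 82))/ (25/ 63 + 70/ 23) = 2479239/ 449647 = 5.51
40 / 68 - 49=-823 / 17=-48.41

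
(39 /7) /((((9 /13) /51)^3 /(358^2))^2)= 24878781219429145276445008 /1701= 14625973673973630380038.22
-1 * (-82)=82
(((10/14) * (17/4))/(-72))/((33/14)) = -0.02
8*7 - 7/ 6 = 329/ 6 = 54.83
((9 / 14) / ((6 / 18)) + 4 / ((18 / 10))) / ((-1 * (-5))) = 523 / 630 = 0.83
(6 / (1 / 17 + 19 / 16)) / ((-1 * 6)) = -272 / 339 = -0.80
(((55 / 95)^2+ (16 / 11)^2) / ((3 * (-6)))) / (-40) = 107057 / 31450320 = 0.00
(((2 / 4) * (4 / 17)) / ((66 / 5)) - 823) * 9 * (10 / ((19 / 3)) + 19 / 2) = -291562287 / 3553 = -82060.87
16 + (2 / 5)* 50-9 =27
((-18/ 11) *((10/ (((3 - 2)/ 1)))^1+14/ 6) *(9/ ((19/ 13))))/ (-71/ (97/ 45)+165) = -419913/ 446215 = -0.94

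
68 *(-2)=-136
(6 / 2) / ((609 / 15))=15 / 203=0.07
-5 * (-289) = 1445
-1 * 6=-6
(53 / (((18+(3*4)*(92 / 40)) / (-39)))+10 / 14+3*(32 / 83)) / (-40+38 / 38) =1918933 / 1722084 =1.11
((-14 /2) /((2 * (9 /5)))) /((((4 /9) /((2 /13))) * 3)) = -35 /156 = -0.22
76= 76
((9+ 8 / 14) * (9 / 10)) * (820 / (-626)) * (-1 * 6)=148338 / 2191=67.70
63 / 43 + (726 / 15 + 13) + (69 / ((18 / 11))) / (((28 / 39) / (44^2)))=171221282 / 1505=113768.29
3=3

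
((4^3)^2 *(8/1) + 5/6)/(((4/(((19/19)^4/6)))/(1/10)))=196613/1440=136.54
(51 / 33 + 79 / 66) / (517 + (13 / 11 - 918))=-0.01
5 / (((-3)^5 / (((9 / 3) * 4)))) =-20 / 81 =-0.25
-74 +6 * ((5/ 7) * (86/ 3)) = 342/ 7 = 48.86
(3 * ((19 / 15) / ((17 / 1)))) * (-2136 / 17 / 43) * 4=-162336 / 62135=-2.61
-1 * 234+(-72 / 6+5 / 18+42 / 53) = -233663 / 954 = -244.93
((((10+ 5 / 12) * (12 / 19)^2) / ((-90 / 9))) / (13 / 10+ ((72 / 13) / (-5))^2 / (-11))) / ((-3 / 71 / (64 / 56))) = 2639780000 / 279150109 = 9.46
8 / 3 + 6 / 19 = 170 / 57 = 2.98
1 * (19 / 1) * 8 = 152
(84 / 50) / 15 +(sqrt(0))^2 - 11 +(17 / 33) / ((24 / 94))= -439081 / 49500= -8.87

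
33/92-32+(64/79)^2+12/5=-82063531/2870860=-28.58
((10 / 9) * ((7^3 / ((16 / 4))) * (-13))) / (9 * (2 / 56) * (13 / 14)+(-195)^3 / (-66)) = -3697540 / 335381391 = -0.01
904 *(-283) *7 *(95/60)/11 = -8506414/33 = -257770.12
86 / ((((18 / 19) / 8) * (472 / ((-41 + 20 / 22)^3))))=-7785657873 / 78529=-99143.73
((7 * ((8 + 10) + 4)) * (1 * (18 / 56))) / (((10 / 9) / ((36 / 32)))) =8019 / 160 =50.12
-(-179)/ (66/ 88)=716/ 3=238.67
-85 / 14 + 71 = 909 / 14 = 64.93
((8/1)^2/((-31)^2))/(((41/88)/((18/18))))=5632/39401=0.14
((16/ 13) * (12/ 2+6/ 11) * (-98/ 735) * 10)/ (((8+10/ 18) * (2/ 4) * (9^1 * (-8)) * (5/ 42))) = 2304/ 7865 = 0.29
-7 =-7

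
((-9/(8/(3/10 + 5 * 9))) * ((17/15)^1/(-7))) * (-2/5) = -3.30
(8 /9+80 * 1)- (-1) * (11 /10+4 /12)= 7409 /90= 82.32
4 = 4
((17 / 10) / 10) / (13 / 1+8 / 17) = 0.01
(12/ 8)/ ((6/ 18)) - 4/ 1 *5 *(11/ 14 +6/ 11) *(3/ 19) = 867/ 2926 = 0.30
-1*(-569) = 569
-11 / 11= -1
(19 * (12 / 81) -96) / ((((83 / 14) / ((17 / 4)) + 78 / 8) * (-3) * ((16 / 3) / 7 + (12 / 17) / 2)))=71258152 / 28503765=2.50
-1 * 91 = -91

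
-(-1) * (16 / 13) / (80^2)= 1 / 5200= 0.00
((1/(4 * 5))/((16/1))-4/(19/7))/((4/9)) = -80469/24320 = -3.31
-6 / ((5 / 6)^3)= -1296 / 125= -10.37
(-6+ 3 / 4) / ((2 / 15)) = -315 / 8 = -39.38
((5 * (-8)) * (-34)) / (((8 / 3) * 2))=255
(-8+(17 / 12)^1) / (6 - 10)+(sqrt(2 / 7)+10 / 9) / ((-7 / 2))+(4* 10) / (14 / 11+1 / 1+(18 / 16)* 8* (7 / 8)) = 4743887 / 900144 - 2* sqrt(14) / 49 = 5.12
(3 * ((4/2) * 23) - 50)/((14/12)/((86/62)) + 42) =22704/11053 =2.05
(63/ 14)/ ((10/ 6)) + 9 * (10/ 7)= 1089/ 70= 15.56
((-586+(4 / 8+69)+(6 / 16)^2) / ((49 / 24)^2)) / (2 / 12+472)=-254934 / 971719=-0.26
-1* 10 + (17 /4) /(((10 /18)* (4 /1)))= -647 /80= -8.09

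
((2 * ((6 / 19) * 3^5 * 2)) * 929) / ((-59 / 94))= -509285232 / 1121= -454313.32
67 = 67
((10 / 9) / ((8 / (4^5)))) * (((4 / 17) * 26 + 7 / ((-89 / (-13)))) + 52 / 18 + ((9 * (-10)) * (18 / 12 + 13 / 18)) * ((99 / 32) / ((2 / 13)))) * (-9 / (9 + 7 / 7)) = 6992551280 / 13617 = 513516.29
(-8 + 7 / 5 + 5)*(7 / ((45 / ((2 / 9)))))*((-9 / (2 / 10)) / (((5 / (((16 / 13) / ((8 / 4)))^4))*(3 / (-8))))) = -3670016 / 19278675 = -0.19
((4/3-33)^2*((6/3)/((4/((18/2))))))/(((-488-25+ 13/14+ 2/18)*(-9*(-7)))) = -9025/64507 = -0.14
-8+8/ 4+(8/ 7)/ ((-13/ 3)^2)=-7026/ 1183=-5.94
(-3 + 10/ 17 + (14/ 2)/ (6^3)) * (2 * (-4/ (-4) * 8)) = -17474/ 459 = -38.07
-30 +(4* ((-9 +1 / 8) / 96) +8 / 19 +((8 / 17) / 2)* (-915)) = -15208981 / 62016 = -245.24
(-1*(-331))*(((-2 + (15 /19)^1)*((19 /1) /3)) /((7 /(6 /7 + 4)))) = -258842 /147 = -1760.83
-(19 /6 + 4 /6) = -23 /6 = -3.83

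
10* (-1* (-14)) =140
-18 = -18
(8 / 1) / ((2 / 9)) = 36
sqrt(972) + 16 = 47.18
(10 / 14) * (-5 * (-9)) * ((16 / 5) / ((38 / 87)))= 31320 / 133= 235.49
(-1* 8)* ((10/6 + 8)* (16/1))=-3712/3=-1237.33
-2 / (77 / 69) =-138 / 77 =-1.79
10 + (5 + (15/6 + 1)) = 37/2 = 18.50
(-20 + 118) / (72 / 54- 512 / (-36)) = 63 / 10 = 6.30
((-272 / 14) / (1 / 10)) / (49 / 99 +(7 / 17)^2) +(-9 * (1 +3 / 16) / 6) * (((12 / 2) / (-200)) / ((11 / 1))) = -342410758659 / 1171139200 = -292.37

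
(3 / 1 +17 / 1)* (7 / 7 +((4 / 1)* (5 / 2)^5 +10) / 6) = 16265 / 12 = 1355.42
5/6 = 0.83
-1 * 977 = -977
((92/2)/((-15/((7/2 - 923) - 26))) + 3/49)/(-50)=-57.99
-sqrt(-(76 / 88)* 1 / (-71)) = -sqrt(29678) / 1562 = -0.11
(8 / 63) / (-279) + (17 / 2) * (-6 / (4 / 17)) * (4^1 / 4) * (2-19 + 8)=137153299 / 70308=1950.75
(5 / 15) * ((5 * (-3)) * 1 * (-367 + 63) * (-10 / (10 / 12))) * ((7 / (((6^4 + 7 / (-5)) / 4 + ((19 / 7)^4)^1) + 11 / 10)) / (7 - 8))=336.86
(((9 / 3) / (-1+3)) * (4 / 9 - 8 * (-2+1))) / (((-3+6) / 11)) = 418 / 9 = 46.44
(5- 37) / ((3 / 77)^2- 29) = 47432 / 42983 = 1.10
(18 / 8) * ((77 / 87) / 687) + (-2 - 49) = -1354687 / 26564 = -51.00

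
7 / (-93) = -7 / 93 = -0.08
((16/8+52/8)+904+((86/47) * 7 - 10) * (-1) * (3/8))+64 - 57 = 43167/47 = 918.45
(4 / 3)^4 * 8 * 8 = 202.27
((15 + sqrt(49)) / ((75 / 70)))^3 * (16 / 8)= 58436224 / 3375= 17314.44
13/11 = 1.18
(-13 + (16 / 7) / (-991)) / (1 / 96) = -8658912 / 6937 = -1248.22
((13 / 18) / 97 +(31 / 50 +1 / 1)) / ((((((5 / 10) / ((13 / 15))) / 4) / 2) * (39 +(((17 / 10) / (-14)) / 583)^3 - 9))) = 32136888311901621248 / 42721503108462092853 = 0.75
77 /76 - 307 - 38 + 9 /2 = -25801 /76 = -339.49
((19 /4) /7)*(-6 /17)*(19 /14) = -1083 /3332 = -0.33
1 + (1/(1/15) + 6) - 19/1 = 3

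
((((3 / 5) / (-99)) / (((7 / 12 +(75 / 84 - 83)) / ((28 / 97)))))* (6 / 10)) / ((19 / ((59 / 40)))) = 8673 / 8676844000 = 0.00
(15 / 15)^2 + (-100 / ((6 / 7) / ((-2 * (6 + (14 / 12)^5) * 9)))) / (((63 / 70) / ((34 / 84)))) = 134876371 / 17496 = 7708.98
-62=-62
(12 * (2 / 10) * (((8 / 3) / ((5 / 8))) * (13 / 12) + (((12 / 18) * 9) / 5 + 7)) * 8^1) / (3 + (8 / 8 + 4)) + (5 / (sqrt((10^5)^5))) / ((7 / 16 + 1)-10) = 2308 / 75-sqrt(10) / 17125000000000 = 30.77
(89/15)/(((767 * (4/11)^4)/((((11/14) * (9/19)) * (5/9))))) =14333539/156688896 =0.09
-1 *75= -75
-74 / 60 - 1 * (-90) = 2663 / 30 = 88.77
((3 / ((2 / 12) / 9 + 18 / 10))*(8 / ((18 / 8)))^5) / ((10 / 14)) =469762048 / 357939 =1312.41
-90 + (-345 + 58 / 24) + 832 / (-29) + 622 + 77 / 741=13824383 / 85956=160.83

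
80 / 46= 40 / 23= 1.74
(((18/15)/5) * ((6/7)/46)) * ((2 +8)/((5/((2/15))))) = 24/20125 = 0.00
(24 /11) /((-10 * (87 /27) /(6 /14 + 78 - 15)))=-47952 /11165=-4.29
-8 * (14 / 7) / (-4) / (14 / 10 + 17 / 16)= 320 / 197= 1.62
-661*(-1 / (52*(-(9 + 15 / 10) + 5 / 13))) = -661 / 526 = -1.26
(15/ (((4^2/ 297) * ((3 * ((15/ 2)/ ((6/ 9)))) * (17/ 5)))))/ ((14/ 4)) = 165/ 238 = 0.69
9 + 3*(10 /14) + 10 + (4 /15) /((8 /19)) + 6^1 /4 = 2444 /105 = 23.28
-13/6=-2.17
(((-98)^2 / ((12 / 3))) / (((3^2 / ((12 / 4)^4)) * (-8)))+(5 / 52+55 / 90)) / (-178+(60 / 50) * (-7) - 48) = 12637955 / 1096992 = 11.52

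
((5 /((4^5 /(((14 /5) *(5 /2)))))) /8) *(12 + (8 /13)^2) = 18305 /346112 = 0.05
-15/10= -3/2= -1.50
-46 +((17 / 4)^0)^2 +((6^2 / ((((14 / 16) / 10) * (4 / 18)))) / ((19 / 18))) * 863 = 201314655 / 133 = 1513644.02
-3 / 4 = -0.75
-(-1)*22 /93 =22 /93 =0.24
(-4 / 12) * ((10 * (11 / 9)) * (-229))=932.96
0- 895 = -895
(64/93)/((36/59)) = 1.13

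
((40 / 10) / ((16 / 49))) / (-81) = -49 / 324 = -0.15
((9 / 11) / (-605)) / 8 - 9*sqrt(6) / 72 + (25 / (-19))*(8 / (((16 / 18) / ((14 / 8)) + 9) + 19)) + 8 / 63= -sqrt(6) / 8 - 6936791557 / 28613997720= -0.55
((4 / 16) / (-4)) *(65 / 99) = -65 / 1584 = -0.04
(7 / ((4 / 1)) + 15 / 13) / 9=151 / 468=0.32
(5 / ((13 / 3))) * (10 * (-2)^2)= 600 / 13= 46.15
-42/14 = -3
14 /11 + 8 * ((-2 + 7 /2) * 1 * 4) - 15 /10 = 1051 /22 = 47.77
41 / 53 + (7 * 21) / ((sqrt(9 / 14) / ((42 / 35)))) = 41 / 53 + 294 * sqrt(14) / 5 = 220.78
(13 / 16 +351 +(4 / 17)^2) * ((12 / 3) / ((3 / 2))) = 1627037 / 1734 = 938.31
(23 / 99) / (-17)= -23 / 1683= -0.01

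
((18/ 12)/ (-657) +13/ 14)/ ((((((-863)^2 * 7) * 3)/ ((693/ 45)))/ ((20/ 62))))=31240/ 106180971561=0.00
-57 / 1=-57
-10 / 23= -0.43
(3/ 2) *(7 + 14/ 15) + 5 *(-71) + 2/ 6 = -10283/ 30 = -342.77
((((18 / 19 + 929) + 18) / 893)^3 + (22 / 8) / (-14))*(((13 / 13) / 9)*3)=91154076148281 / 273528892171528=0.33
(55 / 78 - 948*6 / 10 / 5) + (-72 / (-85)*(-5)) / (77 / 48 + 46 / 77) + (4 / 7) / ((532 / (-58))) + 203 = 22089106514207 / 251129383050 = 87.96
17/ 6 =2.83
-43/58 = -0.74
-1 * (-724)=724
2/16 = 1/8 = 0.12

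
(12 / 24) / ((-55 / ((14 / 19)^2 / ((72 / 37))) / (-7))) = 12691 / 714780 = 0.02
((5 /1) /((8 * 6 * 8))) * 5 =25 /384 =0.07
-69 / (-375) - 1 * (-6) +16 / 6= 3319 / 375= 8.85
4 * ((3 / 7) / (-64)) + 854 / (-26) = -32.87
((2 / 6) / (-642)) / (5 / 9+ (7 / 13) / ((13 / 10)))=-169 / 315650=-0.00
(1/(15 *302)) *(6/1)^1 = 1/755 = 0.00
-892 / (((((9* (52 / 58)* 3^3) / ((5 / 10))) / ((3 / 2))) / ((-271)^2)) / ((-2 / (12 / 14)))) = 3324600629 / 6318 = 526210.93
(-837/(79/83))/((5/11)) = -764181/395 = -1934.64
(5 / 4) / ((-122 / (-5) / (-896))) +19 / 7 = -18441 / 427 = -43.19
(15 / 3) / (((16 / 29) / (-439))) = -63655 / 16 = -3978.44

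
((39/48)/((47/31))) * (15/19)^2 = 90675/271472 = 0.33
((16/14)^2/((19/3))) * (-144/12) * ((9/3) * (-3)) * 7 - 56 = 13288/133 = 99.91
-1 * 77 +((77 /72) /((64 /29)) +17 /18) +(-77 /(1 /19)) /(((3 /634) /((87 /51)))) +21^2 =-527060.41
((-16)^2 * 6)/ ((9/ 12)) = 2048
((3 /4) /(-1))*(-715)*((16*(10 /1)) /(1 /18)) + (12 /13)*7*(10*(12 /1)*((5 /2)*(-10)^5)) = -2499922800 /13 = -192301753.85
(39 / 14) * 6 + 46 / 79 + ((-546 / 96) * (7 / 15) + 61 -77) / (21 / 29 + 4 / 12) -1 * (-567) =2306336111 / 4070080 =566.66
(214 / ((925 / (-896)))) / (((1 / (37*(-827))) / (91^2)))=1313137116928 / 25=52525484677.12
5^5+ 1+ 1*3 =3129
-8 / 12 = -2 / 3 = -0.67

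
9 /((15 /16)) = 48 /5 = 9.60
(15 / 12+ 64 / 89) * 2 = 701 / 178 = 3.94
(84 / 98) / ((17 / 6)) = 0.30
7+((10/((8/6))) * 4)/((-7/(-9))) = 45.57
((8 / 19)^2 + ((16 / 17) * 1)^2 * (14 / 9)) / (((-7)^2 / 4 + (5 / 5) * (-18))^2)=23364608 / 496710369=0.05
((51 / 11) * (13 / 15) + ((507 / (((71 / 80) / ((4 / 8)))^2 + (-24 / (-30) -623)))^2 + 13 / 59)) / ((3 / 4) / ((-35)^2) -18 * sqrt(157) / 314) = -1531612656566728372000 * sqrt(157) / 2807847489037978679963 -49074119812444153960 / 8423542467113936039889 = -6.84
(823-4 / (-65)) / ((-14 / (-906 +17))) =6794373 / 130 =52264.41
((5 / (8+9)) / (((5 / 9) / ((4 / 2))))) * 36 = 38.12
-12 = -12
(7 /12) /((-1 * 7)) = -1 /12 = -0.08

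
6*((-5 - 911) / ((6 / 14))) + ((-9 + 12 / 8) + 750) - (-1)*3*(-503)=-27181 / 2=-13590.50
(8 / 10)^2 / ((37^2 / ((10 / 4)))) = 8 / 6845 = 0.00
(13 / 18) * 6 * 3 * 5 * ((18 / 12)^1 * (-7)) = -1365 / 2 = -682.50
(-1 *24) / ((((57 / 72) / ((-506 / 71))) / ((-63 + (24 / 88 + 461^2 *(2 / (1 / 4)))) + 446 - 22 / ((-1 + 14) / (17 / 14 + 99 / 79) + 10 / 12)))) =4501851078449664 / 12252967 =367409059.25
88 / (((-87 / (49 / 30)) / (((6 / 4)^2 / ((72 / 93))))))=-16709 / 3480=-4.80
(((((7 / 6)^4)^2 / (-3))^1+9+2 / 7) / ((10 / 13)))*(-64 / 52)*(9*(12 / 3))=-287171513 / 612360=-468.96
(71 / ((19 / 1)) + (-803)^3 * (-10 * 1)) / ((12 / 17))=1672434656417 / 228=7335239721.13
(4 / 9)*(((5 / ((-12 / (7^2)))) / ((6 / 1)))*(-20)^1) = 2450 / 81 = 30.25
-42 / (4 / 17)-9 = -375 / 2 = -187.50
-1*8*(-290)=2320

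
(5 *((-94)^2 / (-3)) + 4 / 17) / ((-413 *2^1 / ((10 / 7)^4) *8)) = 469405000 / 50572263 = 9.28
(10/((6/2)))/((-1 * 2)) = -5/3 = -1.67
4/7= 0.57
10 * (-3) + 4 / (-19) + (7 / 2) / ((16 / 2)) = -9051 / 304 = -29.77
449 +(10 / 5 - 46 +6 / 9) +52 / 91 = 8531 / 21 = 406.24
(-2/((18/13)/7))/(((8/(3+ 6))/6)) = -273/4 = -68.25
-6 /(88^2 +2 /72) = -216 /278785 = -0.00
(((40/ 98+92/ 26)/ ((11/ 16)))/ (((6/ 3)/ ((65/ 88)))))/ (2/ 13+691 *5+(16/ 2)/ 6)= 490230/ 799246987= 0.00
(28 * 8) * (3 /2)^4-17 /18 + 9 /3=20449 /18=1136.06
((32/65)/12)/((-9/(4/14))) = -16/12285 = -0.00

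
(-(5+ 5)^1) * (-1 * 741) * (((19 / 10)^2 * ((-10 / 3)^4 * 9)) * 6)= 178334000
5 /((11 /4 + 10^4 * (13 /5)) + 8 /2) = 20 /104027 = 0.00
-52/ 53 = -0.98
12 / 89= 0.13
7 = 7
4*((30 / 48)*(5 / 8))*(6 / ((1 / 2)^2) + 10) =425 / 8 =53.12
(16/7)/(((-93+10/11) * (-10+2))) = 22/7091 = 0.00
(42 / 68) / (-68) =-21 / 2312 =-0.01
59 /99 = 0.60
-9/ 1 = -9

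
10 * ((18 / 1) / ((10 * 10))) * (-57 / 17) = -513 / 85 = -6.04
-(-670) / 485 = 134 / 97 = 1.38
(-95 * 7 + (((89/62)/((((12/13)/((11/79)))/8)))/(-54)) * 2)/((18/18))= -131928112/198369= -665.06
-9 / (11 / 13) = -117 / 11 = -10.64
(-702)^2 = 492804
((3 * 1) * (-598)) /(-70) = 897 /35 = 25.63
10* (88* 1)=880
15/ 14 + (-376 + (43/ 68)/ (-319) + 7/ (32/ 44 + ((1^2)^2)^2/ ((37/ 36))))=-4870452163/ 13134506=-370.81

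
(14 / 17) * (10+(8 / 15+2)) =2632 / 255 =10.32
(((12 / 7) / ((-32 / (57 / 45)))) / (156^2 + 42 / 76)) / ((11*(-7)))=361 / 9969225420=0.00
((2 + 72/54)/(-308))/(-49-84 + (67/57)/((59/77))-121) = 5605/130752622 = 0.00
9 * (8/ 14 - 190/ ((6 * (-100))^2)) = 5.14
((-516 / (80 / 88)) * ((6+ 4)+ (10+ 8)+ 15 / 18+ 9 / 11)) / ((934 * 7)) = -84151 / 32690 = -2.57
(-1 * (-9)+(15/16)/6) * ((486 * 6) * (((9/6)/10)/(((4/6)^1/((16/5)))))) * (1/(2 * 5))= 1922373/1000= 1922.37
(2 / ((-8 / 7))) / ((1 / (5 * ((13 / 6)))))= -455 / 24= -18.96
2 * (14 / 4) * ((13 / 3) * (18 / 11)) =49.64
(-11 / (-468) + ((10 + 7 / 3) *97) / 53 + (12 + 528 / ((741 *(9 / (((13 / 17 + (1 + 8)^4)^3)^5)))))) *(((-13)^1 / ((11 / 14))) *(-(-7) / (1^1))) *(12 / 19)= -6280539755439190349385952625713284000722744607899142211159952849349298489496461030 / 602434142689910361242159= -10425271926647688617264170000000000000000000000000000000000.00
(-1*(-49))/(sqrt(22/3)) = 49*sqrt(66)/22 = 18.09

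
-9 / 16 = -0.56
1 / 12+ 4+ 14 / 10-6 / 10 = 293 / 60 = 4.88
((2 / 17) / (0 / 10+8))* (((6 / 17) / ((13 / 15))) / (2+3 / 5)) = 225 / 97682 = 0.00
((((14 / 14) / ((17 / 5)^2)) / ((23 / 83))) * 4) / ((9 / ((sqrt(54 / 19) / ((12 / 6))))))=4150 * sqrt(114) / 378879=0.12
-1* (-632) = 632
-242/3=-80.67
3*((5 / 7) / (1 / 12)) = 180 / 7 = 25.71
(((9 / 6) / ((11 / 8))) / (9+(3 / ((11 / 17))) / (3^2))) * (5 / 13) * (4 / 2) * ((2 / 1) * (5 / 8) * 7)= 1575 / 2041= 0.77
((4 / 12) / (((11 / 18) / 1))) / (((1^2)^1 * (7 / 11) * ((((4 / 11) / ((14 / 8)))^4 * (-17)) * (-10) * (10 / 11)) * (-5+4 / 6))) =-0.69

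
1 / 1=1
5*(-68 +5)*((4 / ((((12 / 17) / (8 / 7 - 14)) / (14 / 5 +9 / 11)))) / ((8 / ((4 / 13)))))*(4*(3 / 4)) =9581.22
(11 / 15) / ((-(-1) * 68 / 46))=253 / 510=0.50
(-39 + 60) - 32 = -11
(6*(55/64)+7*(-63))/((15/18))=-41841/80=-523.01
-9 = -9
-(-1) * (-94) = -94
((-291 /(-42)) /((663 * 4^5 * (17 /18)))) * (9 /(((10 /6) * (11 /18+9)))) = 70713 /11647301120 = 0.00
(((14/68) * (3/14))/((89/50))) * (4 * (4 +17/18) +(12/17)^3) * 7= 77880775/22300107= 3.49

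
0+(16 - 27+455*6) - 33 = 2686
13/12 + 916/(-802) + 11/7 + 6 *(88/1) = 17836103/33684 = 529.51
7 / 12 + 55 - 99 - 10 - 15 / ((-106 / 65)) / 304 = -5160971 / 96672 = -53.39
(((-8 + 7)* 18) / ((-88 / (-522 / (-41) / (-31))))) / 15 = -0.01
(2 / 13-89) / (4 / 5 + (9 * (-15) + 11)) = 75 / 104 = 0.72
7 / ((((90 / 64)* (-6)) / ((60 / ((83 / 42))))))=-6272 / 249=-25.19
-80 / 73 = -1.10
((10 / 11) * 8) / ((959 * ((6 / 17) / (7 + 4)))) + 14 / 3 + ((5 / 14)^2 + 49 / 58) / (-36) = 136691665 / 28033488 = 4.88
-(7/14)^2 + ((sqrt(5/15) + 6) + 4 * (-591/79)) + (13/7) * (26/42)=-1069529/46452 + sqrt(3)/3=-22.45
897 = 897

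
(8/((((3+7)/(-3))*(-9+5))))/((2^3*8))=3/320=0.01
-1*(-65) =65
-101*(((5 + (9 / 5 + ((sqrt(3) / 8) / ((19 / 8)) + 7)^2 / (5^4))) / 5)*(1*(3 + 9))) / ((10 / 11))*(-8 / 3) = 248864*sqrt(3) / 296875 + 27587320992 / 5640625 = 4892.28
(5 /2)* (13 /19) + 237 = 9071 /38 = 238.71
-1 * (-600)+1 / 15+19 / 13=117298 / 195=601.53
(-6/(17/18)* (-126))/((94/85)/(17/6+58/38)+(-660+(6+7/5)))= -33815880/27558371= -1.23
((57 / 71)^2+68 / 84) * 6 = 307852 / 35287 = 8.72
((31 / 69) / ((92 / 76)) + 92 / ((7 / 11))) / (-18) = -1610167 / 199962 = -8.05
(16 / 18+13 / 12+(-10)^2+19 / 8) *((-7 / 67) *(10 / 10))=-10.90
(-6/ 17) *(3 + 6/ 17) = -342/ 289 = -1.18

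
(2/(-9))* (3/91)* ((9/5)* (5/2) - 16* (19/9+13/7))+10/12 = 43531/34398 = 1.27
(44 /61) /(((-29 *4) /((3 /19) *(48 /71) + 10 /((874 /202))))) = -825242 /54886763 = -0.02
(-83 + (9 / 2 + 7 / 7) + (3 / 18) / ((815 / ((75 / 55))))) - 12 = -160473 / 1793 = -89.50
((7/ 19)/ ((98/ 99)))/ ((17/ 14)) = 99/ 323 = 0.31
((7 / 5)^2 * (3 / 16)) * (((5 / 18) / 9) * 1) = 49 / 4320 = 0.01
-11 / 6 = -1.83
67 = 67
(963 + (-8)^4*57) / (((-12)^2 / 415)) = 32430175 / 48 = 675628.65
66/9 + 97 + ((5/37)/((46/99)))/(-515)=54870481/525918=104.33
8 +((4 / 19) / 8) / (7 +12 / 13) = 31325 / 3914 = 8.00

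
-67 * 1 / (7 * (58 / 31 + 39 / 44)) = -91388 / 26327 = -3.47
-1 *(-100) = 100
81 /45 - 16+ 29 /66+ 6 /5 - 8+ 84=4187 /66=63.44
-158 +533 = 375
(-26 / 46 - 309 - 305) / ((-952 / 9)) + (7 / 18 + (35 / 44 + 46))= 114875975 / 2167704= 52.99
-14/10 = -7/5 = -1.40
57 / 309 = 19 / 103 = 0.18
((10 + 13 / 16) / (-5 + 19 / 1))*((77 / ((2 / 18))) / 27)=1903 / 96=19.82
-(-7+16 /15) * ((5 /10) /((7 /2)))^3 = 89 /5145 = 0.02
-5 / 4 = -1.25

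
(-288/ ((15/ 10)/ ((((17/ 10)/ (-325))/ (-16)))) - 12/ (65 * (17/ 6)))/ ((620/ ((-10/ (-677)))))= -57/ 18702125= -0.00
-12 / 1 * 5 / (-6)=10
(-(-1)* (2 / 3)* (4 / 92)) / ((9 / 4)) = 8 / 621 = 0.01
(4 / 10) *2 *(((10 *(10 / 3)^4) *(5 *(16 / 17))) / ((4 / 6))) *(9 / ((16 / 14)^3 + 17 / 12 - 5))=-878080000 / 29257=-30012.65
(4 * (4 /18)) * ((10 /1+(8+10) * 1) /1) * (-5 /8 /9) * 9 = -140 /9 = -15.56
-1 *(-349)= 349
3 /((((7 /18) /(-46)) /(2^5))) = -79488 /7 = -11355.43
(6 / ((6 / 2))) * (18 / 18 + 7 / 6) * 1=13 / 3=4.33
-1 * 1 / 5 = -1 / 5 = -0.20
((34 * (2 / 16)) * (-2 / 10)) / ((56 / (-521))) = 8857 / 1120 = 7.91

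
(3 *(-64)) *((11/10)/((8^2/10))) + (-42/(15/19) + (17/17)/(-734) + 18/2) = -283329/3670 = -77.20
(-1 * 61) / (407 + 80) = -61 / 487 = -0.13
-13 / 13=-1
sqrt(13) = 3.61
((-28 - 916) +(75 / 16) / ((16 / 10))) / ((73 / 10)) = -602285 / 4672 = -128.91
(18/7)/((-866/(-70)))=90/433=0.21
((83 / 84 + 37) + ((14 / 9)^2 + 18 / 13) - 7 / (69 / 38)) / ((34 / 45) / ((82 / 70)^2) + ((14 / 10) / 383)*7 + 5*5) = 1.48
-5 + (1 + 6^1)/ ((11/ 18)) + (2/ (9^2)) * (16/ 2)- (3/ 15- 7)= 59929/ 4455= 13.45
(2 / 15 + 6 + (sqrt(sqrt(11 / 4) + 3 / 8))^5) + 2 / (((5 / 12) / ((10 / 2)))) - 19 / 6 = sqrt(2) * (3 + 4 * sqrt(11))^(5 / 2) / 256 + 809 / 30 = 32.86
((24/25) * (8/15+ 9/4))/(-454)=-167/28375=-0.01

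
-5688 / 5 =-1137.60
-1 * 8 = -8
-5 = -5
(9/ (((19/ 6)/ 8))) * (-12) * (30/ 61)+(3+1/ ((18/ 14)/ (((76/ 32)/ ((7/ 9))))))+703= 5323893/ 9272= 574.19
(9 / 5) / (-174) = -3 / 290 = -0.01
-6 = -6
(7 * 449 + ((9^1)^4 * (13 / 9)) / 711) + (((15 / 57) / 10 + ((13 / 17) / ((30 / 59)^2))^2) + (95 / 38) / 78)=3165.14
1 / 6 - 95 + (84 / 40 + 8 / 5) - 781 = -13082 / 15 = -872.13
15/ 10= 3/ 2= 1.50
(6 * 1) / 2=3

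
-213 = -213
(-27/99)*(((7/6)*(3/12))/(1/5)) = -0.40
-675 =-675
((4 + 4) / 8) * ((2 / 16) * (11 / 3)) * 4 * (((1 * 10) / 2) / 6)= 55 / 36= 1.53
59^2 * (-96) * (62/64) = -323733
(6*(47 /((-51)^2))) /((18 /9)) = 47 /867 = 0.05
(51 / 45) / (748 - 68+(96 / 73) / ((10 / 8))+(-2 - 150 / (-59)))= 73219 / 44034408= 0.00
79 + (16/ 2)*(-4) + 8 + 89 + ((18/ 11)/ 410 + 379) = 1179374/ 2255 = 523.00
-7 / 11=-0.64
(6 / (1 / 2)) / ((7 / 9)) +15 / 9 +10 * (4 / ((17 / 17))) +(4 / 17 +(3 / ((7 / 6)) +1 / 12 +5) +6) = 4827 / 68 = 70.99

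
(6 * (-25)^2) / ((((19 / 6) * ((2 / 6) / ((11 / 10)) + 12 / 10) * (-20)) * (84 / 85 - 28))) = 15778125 / 10818752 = 1.46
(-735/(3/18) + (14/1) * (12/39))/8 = -28637/52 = -550.71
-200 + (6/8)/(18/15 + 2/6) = -18355/92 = -199.51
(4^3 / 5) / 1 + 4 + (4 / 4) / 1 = 89 / 5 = 17.80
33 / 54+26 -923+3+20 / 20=-16063 / 18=-892.39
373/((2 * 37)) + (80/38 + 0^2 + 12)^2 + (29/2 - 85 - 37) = 1288937/13357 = 96.50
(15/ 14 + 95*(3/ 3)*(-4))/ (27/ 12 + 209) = -2122/ 1183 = -1.79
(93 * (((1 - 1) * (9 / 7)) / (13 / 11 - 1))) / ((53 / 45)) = 0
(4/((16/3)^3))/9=3/1024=0.00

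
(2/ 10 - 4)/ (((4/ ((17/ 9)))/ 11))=-3553/ 180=-19.74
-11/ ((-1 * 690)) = 11/ 690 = 0.02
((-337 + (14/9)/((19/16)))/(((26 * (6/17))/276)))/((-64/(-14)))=-157112011/71136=-2208.61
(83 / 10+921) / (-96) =-9293 / 960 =-9.68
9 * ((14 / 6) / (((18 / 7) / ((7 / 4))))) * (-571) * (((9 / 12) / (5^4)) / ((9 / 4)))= -195853 / 45000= -4.35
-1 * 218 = -218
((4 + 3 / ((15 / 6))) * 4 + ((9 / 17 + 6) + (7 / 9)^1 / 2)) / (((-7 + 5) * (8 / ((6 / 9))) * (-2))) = 42409 / 73440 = 0.58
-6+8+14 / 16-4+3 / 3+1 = 7 / 8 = 0.88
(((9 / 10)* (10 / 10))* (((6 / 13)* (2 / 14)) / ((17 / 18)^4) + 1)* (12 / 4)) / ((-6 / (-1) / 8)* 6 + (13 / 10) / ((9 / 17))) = 1999954881 / 4757857286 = 0.42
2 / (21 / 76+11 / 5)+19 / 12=26999 / 11292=2.39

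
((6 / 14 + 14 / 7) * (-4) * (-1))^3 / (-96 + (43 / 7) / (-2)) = -9.25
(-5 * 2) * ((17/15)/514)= -17/771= -0.02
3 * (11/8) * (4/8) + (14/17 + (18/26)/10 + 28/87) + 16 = 29651263/1538160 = 19.28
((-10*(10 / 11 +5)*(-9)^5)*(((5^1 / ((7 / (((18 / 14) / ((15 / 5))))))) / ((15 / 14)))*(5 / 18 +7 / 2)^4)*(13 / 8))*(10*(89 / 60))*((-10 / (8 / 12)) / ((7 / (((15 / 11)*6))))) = -508776941205000 / 5929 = -85811594063.92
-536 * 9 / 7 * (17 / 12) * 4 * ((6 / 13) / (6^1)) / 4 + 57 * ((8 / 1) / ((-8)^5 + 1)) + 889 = 346692337 / 425971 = 813.89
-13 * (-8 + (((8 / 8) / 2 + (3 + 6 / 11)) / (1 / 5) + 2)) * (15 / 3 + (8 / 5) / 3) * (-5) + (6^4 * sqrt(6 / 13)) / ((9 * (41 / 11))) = 1584 * sqrt(78) / 533 + 337727 / 66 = 5143.32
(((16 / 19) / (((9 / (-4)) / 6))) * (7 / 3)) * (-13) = 11648 / 171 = 68.12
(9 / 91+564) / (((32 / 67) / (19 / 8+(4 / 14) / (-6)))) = 448256867 / 163072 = 2748.83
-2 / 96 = -1 / 48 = -0.02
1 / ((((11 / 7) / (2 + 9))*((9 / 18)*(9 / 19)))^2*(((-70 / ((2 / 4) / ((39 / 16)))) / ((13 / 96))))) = -2527 / 7290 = -0.35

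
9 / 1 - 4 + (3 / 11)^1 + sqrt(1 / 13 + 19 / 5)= 6*sqrt(455) / 65 + 58 / 11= 7.24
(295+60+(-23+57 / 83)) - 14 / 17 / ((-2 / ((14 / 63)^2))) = 38025425 / 114291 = 332.71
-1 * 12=-12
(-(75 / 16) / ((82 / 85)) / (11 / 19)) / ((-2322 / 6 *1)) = 40375 / 1861728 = 0.02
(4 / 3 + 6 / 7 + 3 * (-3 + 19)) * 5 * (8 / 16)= 2635 / 21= 125.48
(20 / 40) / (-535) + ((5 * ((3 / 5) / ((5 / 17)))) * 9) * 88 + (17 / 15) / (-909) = 23571876211 / 2917890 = 8078.40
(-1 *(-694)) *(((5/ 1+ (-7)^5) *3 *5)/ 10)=-17490882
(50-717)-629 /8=-5965 /8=-745.62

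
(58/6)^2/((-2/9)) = -841/2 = -420.50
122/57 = 2.14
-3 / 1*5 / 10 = -3 / 2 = -1.50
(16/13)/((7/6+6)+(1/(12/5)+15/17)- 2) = 3264/17147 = 0.19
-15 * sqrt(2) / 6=-5 * sqrt(2) / 2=-3.54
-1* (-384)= 384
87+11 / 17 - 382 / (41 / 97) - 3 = -570919 / 697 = -819.11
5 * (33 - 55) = -110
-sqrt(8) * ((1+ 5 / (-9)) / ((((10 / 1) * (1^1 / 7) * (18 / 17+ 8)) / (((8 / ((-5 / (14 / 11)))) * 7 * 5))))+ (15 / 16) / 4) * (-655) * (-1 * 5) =505212635 * sqrt(2) / 34848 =20502.71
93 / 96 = 31 / 32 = 0.97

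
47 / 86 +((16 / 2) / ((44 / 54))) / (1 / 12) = 111973 / 946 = 118.36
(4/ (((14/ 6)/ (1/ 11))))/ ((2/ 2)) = 12/ 77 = 0.16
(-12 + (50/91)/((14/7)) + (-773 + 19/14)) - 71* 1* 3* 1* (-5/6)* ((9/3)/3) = -55134/91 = -605.87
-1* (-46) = 46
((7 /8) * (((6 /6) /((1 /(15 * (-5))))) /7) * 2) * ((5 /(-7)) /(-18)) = -125 /168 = -0.74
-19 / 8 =-2.38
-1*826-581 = -1407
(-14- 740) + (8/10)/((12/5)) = -2261/3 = -753.67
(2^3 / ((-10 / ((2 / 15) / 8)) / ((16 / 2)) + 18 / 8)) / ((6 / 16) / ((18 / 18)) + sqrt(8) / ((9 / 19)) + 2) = 6912 / 794333-12288 * sqrt(2) / 794333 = -0.01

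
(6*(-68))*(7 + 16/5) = -20808/5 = -4161.60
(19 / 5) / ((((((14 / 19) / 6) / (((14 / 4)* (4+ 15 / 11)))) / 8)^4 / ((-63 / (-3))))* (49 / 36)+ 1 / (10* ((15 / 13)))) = 335965587402312668160 / 7662373046020219519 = 43.85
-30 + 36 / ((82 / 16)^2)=-48126 / 1681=-28.63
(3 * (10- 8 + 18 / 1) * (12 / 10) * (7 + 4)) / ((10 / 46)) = 18216 / 5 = 3643.20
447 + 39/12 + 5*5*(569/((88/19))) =309897/88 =3521.56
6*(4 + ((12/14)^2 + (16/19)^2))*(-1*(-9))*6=31199904/17689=1763.80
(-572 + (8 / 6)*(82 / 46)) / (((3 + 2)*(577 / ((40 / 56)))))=-39304 / 278691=-0.14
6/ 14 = 0.43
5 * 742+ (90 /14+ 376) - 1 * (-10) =28717 /7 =4102.43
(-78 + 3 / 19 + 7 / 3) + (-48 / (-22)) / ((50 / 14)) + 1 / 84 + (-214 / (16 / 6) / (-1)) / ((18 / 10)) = -2216637 / 73150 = -30.30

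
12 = 12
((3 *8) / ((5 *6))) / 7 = 4 / 35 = 0.11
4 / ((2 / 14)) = 28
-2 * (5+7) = -24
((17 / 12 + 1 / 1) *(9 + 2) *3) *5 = 1595 / 4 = 398.75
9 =9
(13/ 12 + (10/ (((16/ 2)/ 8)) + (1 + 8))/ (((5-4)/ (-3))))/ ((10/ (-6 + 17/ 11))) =2989/ 120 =24.91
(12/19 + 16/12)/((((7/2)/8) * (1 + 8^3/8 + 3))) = 64/969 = 0.07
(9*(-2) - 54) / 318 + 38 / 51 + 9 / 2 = 27131 / 5406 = 5.02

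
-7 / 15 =-0.47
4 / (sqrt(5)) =1.79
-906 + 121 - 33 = -818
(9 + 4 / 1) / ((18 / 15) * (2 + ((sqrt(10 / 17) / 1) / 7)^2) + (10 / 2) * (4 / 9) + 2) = 487305 / 248774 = 1.96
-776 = -776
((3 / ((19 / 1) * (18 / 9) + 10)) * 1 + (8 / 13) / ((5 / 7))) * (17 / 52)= 16337 / 54080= 0.30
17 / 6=2.83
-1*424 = -424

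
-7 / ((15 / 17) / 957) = -7592.20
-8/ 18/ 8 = -1/ 18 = -0.06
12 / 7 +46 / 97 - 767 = -519307 / 679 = -764.81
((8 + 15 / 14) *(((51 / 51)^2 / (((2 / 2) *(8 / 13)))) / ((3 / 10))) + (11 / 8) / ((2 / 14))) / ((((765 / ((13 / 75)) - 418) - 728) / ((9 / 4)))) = 8021 / 198226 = 0.04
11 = 11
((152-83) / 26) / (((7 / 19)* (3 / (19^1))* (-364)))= -8303 / 66248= -0.13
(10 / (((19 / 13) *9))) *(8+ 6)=1820 / 171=10.64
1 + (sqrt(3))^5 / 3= 1 + 3 * sqrt(3)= 6.20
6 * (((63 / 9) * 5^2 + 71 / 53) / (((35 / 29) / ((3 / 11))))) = 4878612 / 20405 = 239.09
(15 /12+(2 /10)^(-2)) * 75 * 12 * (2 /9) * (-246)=-1291500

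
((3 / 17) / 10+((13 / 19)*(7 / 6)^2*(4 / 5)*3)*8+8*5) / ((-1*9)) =-6.43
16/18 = 8/9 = 0.89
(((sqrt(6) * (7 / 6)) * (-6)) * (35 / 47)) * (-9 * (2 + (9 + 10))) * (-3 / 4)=-138915 * sqrt(6) / 188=-1809.95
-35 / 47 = -0.74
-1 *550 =-550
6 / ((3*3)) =2 / 3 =0.67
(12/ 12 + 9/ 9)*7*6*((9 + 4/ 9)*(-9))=-7140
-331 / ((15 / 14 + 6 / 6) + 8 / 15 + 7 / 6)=-11585 / 132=-87.77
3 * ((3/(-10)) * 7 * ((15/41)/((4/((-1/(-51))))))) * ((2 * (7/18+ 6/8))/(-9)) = 7/2448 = 0.00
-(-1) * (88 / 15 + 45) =763 / 15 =50.87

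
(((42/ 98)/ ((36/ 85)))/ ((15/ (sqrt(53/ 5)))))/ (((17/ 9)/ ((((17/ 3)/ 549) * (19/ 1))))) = 323 * sqrt(265)/ 230580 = 0.02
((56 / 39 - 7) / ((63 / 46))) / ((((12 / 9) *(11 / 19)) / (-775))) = 10498925 / 2574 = 4078.84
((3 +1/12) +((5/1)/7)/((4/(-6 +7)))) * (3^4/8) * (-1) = -3699/112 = -33.03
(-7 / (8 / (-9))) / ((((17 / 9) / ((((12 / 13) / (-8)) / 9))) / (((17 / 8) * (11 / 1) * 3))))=-6237 / 1664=-3.75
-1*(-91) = 91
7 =7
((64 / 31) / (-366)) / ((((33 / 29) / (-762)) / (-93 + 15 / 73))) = -532237696 / 1518473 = -350.51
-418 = -418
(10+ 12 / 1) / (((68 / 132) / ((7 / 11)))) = 462 / 17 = 27.18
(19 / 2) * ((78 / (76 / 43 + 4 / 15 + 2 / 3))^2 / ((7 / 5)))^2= 6659129904046875 / 1974809858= 3372035.98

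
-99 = -99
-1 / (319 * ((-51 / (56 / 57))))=56 / 927333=0.00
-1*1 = -1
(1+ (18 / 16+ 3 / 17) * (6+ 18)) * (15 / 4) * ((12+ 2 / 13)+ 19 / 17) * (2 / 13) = 12054630 / 48841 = 246.81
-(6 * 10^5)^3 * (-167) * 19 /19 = 36072000000000000000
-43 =-43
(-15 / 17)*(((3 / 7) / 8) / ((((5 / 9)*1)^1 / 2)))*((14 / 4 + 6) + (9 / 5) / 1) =-9153 / 4760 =-1.92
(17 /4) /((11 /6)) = 51 /22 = 2.32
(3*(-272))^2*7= 4660992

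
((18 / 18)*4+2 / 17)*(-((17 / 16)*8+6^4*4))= -363475 / 17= -21380.88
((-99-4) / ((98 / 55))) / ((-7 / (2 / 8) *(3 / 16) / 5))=56650 / 1029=55.05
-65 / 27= -2.41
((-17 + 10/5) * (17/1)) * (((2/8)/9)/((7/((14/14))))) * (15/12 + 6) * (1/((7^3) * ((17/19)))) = -2755/115248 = -0.02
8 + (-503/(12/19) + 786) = -29/12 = -2.42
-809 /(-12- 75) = 809 /87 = 9.30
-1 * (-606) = 606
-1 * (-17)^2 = -289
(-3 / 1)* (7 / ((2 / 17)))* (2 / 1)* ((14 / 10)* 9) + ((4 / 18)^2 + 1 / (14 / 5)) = -25502489 / 5670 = -4497.79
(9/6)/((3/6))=3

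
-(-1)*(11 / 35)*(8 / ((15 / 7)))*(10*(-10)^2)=3520 / 3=1173.33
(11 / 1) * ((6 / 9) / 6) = 1.22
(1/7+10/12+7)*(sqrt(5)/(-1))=-335*sqrt(5)/42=-17.84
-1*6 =-6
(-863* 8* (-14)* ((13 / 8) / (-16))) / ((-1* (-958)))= -78533 / 7664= -10.25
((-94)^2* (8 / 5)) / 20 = 17672 / 25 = 706.88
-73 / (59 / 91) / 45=-6643 / 2655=-2.50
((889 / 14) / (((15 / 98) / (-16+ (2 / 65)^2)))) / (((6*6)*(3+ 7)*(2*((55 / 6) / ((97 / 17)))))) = -3400253423 / 592556250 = -5.74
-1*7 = -7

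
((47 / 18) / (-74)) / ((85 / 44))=-517 / 28305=-0.02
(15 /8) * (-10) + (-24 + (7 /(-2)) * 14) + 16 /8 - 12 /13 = -4715 /52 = -90.67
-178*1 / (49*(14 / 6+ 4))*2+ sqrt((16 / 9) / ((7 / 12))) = 0.60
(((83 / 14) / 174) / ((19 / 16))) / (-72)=-83 / 208278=-0.00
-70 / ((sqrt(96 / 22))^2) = -385 / 24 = -16.04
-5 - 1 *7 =-12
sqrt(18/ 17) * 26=78 * sqrt(34)/ 17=26.75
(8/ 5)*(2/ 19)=16/ 95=0.17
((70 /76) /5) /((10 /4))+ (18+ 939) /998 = 97901 /94810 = 1.03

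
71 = 71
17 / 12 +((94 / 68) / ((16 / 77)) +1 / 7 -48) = -454537 / 11424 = -39.79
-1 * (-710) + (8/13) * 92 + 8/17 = 169526/221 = 767.09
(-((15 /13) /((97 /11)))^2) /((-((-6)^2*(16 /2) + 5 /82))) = 2232450 /37560248141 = 0.00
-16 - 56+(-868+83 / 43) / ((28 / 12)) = -133395 / 301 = -443.17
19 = 19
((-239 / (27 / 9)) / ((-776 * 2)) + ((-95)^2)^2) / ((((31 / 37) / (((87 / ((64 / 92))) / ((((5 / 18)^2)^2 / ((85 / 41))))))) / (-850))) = -17746096204391630664249 / 4931480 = -3598533544573156.67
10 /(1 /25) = 250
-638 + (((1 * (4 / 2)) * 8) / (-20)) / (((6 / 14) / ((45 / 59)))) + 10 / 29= -639.08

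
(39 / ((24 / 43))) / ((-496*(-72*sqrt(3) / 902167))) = 504311353*sqrt(3) / 857088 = 1019.14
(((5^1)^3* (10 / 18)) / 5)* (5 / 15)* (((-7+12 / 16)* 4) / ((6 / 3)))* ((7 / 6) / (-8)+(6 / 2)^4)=-12128125 / 2592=-4679.06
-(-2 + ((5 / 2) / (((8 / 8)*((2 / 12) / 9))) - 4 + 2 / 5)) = -647 / 5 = -129.40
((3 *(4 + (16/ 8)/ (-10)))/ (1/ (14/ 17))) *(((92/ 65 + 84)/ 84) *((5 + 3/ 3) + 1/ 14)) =26372/ 455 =57.96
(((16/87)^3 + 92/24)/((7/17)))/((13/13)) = 85964155/9219042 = 9.32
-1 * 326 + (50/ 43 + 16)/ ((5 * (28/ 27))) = -971297/ 3010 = -322.69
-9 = -9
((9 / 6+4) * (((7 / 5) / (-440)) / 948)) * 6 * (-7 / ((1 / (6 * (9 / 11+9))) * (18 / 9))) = 3969 / 173800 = 0.02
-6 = -6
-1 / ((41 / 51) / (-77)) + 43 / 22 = 88157 / 902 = 97.74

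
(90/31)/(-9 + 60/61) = -1830/5053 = -0.36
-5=-5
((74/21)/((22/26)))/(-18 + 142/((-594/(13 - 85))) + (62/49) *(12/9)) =4.63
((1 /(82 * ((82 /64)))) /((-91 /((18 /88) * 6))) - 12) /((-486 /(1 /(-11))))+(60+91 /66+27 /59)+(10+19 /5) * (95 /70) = 35631634822031 /442284287445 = 80.56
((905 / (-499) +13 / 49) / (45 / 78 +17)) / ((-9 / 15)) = 4921540 / 33522321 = 0.15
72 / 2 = 36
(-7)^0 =1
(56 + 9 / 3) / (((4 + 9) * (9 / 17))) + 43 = 6034 / 117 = 51.57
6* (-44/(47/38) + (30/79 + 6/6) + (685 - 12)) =14231304/3713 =3832.83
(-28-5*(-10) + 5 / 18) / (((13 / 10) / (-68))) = -136340 / 117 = -1165.30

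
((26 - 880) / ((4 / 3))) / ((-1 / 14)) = 8967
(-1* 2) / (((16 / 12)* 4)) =-3 / 8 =-0.38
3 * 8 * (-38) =-912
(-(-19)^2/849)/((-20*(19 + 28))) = 361/798060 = 0.00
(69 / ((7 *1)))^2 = 4761 / 49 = 97.16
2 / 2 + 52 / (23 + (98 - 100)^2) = 79 / 27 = 2.93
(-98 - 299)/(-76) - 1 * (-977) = 982.22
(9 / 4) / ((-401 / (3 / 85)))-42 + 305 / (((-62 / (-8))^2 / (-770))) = -517814165027 / 131022740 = -3952.09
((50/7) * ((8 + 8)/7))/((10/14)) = 160/7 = 22.86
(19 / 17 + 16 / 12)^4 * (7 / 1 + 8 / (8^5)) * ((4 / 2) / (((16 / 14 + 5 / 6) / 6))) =49001708984375 / 31943775744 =1534.00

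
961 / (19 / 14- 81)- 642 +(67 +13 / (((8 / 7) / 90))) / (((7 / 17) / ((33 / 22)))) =207262091 / 62440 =3319.38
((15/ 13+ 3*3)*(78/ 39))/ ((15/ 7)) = 616/ 65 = 9.48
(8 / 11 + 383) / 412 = 4221 / 4532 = 0.93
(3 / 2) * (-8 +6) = -3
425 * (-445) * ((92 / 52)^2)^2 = -52924929125 / 28561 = -1853048.88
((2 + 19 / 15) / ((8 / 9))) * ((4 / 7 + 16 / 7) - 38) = -2583 / 20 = -129.15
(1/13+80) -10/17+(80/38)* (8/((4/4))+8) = 475213/4199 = 113.17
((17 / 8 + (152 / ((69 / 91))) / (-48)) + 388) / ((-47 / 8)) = -639131 / 9729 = -65.69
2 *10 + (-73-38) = -91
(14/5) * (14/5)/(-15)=-196/375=-0.52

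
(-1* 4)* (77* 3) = -924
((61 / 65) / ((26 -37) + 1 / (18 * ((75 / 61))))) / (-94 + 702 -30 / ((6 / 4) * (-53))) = -145485 / 1033189118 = -0.00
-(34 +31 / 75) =-2581 / 75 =-34.41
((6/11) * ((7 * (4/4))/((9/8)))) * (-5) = -560/33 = -16.97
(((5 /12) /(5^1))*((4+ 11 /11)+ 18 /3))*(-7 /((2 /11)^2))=-9317 /48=-194.10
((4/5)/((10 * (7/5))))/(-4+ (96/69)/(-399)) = -1311/91850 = -0.01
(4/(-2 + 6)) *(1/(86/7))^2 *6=0.04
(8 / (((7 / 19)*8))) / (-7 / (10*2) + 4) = 380 / 511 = 0.74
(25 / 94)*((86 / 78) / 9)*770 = 25.09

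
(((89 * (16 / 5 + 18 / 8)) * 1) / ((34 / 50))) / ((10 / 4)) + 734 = 34657 / 34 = 1019.32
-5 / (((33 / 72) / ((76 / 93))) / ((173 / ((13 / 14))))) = -7362880 / 4433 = -1660.92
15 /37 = 0.41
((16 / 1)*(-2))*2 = -64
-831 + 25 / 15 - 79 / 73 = -181861 / 219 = -830.42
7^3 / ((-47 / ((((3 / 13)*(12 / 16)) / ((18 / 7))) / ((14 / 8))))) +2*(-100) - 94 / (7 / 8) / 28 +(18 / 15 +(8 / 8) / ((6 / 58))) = -173572031 / 898170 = -193.25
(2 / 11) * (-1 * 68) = -12.36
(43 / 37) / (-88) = -43 / 3256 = -0.01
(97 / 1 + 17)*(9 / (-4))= -513 / 2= -256.50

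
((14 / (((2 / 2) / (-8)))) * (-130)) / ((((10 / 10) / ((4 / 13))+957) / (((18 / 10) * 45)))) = 4717440 / 3841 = 1228.18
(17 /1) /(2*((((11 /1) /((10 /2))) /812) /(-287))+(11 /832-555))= -4120217920 /134509797021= -0.03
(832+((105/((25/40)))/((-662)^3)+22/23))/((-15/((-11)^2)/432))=-2421095987897136/834087893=-2902686.88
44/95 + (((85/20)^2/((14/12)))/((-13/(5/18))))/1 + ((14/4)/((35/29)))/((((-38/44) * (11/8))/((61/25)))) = -60443011/10374000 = -5.83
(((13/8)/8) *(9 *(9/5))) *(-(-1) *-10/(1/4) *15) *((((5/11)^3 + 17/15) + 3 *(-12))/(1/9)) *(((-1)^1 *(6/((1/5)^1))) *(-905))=16775715555.12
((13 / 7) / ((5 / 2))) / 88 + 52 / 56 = 1443 / 1540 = 0.94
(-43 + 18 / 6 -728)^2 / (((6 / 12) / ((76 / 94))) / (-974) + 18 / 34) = 742239240192 / 665417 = 1115449.77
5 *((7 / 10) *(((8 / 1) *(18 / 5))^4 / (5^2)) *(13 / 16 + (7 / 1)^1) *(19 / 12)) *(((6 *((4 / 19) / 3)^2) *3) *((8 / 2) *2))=2006581248 / 2375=844876.31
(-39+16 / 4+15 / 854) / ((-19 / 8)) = 119500 / 8113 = 14.73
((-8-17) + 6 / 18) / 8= -37 / 12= -3.08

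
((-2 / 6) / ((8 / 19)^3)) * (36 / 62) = -20577 / 7936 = -2.59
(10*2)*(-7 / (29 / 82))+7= -11277 / 29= -388.86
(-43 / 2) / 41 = -43 / 82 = -0.52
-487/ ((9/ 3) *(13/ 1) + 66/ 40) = -9740/ 813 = -11.98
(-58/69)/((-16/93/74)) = 33263/92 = 361.55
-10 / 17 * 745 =-7450 / 17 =-438.24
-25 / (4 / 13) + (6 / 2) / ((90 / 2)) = -4871 / 60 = -81.18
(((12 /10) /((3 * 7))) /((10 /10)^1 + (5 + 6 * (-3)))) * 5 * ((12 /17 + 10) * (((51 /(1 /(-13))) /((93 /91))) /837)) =15379 /77841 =0.20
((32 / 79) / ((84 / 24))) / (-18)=-32 / 4977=-0.01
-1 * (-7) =7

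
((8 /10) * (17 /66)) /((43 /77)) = 238 /645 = 0.37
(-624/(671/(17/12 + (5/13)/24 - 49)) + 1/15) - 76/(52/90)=-11414437/130845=-87.24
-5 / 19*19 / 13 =-5 / 13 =-0.38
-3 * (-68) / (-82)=-102 / 41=-2.49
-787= -787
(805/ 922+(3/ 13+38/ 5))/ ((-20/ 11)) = -5737853/ 1198600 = -4.79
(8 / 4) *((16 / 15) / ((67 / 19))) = 608 / 1005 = 0.60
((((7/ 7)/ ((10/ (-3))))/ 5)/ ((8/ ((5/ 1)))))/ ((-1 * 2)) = 3/ 160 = 0.02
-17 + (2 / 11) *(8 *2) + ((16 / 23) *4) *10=3475 / 253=13.74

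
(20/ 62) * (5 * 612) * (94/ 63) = 319600/ 217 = 1472.81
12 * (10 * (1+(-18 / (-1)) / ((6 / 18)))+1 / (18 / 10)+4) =19964 / 3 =6654.67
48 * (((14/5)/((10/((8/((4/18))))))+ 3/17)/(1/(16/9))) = 371968/425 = 875.22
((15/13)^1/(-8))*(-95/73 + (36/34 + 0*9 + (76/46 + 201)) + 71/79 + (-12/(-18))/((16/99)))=-56128903815/1876074304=-29.92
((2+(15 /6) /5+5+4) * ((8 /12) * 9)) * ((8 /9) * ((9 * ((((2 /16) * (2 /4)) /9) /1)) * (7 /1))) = 161 /6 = 26.83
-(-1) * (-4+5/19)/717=-71/13623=-0.01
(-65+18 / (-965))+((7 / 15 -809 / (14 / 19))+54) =-44926717 / 40530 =-1108.48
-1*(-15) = 15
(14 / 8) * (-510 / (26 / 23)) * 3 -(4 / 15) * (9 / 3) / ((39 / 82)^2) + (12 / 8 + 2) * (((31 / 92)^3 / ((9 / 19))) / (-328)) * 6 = -4607543490241949 / 1942390494720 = -2372.10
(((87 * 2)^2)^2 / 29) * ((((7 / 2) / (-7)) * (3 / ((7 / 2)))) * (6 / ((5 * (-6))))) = 94824432 / 35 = 2709269.49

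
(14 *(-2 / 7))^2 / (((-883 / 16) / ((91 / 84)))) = -832 / 2649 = -0.31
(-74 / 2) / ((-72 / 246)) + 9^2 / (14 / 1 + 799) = 411431 / 3252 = 126.52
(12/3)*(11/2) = 22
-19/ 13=-1.46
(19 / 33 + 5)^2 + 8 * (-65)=-488.91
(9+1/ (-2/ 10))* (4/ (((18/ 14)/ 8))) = 896/ 9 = 99.56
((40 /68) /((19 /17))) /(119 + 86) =2 /779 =0.00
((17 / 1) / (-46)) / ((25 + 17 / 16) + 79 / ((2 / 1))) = -136 / 24127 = -0.01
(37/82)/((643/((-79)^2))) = 230917/52726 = 4.38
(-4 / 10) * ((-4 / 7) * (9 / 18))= 4 / 35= 0.11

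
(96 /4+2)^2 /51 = 676 /51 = 13.25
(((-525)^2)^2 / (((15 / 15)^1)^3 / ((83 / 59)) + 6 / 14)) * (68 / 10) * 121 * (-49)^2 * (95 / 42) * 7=1380613589904617578125 / 662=2085519017982806009.25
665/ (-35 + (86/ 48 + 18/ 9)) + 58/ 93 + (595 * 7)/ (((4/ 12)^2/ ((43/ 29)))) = 16033599919/ 288579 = 55560.52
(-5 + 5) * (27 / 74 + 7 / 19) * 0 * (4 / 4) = 0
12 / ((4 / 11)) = 33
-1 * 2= -2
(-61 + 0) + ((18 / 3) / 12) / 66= -8051 / 132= -60.99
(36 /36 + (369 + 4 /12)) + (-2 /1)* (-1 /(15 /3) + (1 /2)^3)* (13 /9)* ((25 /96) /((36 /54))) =94827 /256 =370.42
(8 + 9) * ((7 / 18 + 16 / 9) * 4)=442 / 3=147.33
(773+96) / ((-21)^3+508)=-869 / 8753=-0.10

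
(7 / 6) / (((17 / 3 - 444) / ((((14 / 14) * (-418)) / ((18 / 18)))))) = 1.11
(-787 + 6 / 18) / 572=-590 / 429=-1.38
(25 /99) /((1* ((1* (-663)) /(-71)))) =1775 /65637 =0.03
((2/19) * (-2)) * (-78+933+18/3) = -181.26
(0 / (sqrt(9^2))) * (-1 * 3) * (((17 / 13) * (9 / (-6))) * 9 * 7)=0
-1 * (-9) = 9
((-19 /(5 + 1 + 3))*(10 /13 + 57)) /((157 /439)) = -6264091 /18369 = -341.01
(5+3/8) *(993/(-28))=-190.62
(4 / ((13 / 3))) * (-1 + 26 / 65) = -0.55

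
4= 4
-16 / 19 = -0.84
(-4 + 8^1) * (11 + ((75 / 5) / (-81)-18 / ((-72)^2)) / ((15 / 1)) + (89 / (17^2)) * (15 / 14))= 296719931 / 6554520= 45.27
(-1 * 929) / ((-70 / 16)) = 7432 / 35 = 212.34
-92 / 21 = -4.38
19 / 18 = 1.06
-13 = -13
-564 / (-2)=282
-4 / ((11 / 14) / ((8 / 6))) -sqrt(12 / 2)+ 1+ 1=-158 / 33 -sqrt(6)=-7.24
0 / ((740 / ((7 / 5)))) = 0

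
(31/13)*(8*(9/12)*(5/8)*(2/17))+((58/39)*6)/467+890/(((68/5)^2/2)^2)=19068647067/16225791712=1.18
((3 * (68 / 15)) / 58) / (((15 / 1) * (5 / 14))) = 476 / 10875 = 0.04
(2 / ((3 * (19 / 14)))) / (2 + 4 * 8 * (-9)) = -14 / 8151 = -0.00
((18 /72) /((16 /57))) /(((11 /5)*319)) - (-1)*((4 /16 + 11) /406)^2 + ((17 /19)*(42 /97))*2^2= 1.55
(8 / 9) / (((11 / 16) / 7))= 896 / 99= 9.05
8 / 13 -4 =-44 / 13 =-3.38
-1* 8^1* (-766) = 6128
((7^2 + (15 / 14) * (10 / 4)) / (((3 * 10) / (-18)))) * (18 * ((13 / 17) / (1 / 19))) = -8109.28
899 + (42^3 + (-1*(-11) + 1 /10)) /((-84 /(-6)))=866851 /140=6191.79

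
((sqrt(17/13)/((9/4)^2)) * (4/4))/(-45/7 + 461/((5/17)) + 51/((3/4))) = 280 * sqrt(221)/30017871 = 0.00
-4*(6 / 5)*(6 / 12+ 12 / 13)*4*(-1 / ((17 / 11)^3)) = 2363856 / 319345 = 7.40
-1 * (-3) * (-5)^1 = -15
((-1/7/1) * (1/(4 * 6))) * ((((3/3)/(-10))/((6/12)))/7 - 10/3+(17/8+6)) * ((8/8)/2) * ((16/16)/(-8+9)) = -4001/282240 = -0.01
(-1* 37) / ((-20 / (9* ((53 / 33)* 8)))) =11766 / 55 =213.93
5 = 5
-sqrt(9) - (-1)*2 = -1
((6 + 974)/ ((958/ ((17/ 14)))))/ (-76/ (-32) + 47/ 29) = 138040/ 444033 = 0.31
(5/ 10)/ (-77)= -1/ 154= -0.01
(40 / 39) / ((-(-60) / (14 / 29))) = 28 / 3393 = 0.01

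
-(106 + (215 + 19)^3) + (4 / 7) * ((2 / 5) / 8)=-448455349 / 35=-12813009.97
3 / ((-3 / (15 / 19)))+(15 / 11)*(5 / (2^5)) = -3855 / 6688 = -0.58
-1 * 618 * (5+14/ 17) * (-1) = 61182/ 17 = 3598.94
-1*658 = -658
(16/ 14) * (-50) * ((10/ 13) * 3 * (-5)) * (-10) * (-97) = 58200000/ 91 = 639560.44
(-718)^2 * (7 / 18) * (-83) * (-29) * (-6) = -8686063876 / 3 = -2895354625.33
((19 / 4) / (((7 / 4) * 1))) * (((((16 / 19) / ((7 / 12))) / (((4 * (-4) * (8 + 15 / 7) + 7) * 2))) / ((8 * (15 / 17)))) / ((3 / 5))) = -68 / 22827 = -0.00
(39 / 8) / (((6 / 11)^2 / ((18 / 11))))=429 / 16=26.81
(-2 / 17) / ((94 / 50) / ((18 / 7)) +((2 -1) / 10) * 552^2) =-900 / 233104153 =-0.00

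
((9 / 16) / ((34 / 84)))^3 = 6751269 / 2515456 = 2.68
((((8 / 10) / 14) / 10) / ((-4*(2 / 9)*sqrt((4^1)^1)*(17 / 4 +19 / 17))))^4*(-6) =-1643943843 / 2130755520031250000000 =-0.00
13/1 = 13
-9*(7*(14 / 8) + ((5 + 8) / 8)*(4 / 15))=-2283 / 20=-114.15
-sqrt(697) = -26.40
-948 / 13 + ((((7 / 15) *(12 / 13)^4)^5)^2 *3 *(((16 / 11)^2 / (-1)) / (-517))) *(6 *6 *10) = -3218136825593891508090353340889690855911090969783100164804 / 44130621598093815748121211606658820650279055011244140625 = -72.92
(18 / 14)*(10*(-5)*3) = -1350 / 7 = -192.86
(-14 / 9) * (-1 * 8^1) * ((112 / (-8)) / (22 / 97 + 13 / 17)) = -175.71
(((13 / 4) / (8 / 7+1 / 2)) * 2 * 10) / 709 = 910 / 16307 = 0.06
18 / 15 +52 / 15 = 14 / 3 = 4.67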